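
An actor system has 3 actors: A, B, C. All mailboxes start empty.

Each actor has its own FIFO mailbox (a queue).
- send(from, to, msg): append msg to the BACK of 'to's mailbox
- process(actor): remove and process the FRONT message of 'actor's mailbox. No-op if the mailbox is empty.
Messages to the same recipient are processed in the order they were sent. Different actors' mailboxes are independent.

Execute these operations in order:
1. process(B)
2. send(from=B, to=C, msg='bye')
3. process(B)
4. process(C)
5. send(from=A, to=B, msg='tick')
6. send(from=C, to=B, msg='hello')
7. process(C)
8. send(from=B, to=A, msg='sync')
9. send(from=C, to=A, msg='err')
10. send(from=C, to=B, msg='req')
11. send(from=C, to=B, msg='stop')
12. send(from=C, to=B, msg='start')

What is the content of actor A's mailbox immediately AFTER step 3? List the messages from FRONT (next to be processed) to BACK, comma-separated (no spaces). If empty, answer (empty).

After 1 (process(B)): A:[] B:[] C:[]
After 2 (send(from=B, to=C, msg='bye')): A:[] B:[] C:[bye]
After 3 (process(B)): A:[] B:[] C:[bye]

(empty)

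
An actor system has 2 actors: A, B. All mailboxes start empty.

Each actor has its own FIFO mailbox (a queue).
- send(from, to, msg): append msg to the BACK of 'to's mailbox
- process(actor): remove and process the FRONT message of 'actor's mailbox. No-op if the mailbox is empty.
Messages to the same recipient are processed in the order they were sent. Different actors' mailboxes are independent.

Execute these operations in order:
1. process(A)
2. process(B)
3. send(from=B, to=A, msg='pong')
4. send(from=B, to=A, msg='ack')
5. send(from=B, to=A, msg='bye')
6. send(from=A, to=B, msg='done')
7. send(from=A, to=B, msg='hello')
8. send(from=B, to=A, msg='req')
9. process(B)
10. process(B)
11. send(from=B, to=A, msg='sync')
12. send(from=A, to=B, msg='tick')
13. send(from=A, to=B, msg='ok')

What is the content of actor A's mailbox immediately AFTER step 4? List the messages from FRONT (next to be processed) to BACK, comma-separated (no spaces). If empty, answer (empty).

After 1 (process(A)): A:[] B:[]
After 2 (process(B)): A:[] B:[]
After 3 (send(from=B, to=A, msg='pong')): A:[pong] B:[]
After 4 (send(from=B, to=A, msg='ack')): A:[pong,ack] B:[]

pong,ack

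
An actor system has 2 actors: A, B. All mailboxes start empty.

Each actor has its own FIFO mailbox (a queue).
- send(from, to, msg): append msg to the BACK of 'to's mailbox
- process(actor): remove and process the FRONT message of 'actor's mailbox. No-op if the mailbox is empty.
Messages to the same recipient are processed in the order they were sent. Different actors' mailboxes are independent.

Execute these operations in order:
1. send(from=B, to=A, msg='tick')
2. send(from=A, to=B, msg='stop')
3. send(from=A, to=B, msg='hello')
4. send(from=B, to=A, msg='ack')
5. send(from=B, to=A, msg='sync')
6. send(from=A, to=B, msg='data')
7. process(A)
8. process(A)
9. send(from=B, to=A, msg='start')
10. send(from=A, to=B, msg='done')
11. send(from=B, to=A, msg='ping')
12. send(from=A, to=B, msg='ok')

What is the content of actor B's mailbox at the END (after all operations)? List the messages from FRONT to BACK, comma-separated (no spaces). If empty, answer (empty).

Answer: stop,hello,data,done,ok

Derivation:
After 1 (send(from=B, to=A, msg='tick')): A:[tick] B:[]
After 2 (send(from=A, to=B, msg='stop')): A:[tick] B:[stop]
After 3 (send(from=A, to=B, msg='hello')): A:[tick] B:[stop,hello]
After 4 (send(from=B, to=A, msg='ack')): A:[tick,ack] B:[stop,hello]
After 5 (send(from=B, to=A, msg='sync')): A:[tick,ack,sync] B:[stop,hello]
After 6 (send(from=A, to=B, msg='data')): A:[tick,ack,sync] B:[stop,hello,data]
After 7 (process(A)): A:[ack,sync] B:[stop,hello,data]
After 8 (process(A)): A:[sync] B:[stop,hello,data]
After 9 (send(from=B, to=A, msg='start')): A:[sync,start] B:[stop,hello,data]
After 10 (send(from=A, to=B, msg='done')): A:[sync,start] B:[stop,hello,data,done]
After 11 (send(from=B, to=A, msg='ping')): A:[sync,start,ping] B:[stop,hello,data,done]
After 12 (send(from=A, to=B, msg='ok')): A:[sync,start,ping] B:[stop,hello,data,done,ok]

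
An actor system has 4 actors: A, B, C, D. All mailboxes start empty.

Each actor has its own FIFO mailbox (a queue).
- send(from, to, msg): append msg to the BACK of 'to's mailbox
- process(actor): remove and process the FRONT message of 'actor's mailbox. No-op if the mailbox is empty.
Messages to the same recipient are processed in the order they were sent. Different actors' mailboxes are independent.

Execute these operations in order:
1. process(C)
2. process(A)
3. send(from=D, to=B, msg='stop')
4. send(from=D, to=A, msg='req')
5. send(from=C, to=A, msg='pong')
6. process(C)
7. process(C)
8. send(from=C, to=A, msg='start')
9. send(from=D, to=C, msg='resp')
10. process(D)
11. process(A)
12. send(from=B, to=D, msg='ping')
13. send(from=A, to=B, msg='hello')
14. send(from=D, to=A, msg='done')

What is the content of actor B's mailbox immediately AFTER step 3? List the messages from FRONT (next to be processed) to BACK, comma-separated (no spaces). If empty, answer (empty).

After 1 (process(C)): A:[] B:[] C:[] D:[]
After 2 (process(A)): A:[] B:[] C:[] D:[]
After 3 (send(from=D, to=B, msg='stop')): A:[] B:[stop] C:[] D:[]

stop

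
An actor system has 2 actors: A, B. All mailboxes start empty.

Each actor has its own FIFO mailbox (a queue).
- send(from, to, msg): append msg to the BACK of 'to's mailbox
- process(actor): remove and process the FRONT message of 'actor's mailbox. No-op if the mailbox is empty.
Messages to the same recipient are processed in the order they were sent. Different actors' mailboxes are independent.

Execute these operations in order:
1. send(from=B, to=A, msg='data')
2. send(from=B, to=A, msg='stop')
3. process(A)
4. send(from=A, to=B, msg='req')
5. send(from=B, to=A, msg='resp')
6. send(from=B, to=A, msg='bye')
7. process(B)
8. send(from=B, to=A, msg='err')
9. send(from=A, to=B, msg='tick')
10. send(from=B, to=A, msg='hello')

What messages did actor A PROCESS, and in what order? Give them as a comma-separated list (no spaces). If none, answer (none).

After 1 (send(from=B, to=A, msg='data')): A:[data] B:[]
After 2 (send(from=B, to=A, msg='stop')): A:[data,stop] B:[]
After 3 (process(A)): A:[stop] B:[]
After 4 (send(from=A, to=B, msg='req')): A:[stop] B:[req]
After 5 (send(from=B, to=A, msg='resp')): A:[stop,resp] B:[req]
After 6 (send(from=B, to=A, msg='bye')): A:[stop,resp,bye] B:[req]
After 7 (process(B)): A:[stop,resp,bye] B:[]
After 8 (send(from=B, to=A, msg='err')): A:[stop,resp,bye,err] B:[]
After 9 (send(from=A, to=B, msg='tick')): A:[stop,resp,bye,err] B:[tick]
After 10 (send(from=B, to=A, msg='hello')): A:[stop,resp,bye,err,hello] B:[tick]

Answer: data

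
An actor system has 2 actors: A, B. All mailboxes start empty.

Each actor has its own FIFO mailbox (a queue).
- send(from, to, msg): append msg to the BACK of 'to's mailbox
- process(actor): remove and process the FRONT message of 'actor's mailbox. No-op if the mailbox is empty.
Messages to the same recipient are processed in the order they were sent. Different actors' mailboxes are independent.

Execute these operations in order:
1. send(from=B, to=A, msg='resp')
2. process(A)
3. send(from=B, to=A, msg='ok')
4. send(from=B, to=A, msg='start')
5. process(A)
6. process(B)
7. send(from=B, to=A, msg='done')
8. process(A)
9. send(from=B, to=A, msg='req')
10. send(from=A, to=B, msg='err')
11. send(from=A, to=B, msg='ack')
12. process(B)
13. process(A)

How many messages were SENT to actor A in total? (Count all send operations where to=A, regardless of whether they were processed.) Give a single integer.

Answer: 5

Derivation:
After 1 (send(from=B, to=A, msg='resp')): A:[resp] B:[]
After 2 (process(A)): A:[] B:[]
After 3 (send(from=B, to=A, msg='ok')): A:[ok] B:[]
After 4 (send(from=B, to=A, msg='start')): A:[ok,start] B:[]
After 5 (process(A)): A:[start] B:[]
After 6 (process(B)): A:[start] B:[]
After 7 (send(from=B, to=A, msg='done')): A:[start,done] B:[]
After 8 (process(A)): A:[done] B:[]
After 9 (send(from=B, to=A, msg='req')): A:[done,req] B:[]
After 10 (send(from=A, to=B, msg='err')): A:[done,req] B:[err]
After 11 (send(from=A, to=B, msg='ack')): A:[done,req] B:[err,ack]
After 12 (process(B)): A:[done,req] B:[ack]
After 13 (process(A)): A:[req] B:[ack]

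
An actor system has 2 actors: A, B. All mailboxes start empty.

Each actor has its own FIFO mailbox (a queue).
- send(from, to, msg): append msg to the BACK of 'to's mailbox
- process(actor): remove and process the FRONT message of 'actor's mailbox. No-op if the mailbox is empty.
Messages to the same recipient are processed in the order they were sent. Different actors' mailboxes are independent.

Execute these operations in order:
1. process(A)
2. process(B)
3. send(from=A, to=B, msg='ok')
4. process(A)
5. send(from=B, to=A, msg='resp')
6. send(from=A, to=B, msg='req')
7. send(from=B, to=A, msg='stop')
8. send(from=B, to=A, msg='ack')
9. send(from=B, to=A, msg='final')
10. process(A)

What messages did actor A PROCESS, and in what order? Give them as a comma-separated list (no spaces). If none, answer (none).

After 1 (process(A)): A:[] B:[]
After 2 (process(B)): A:[] B:[]
After 3 (send(from=A, to=B, msg='ok')): A:[] B:[ok]
After 4 (process(A)): A:[] B:[ok]
After 5 (send(from=B, to=A, msg='resp')): A:[resp] B:[ok]
After 6 (send(from=A, to=B, msg='req')): A:[resp] B:[ok,req]
After 7 (send(from=B, to=A, msg='stop')): A:[resp,stop] B:[ok,req]
After 8 (send(from=B, to=A, msg='ack')): A:[resp,stop,ack] B:[ok,req]
After 9 (send(from=B, to=A, msg='final')): A:[resp,stop,ack,final] B:[ok,req]
After 10 (process(A)): A:[stop,ack,final] B:[ok,req]

Answer: resp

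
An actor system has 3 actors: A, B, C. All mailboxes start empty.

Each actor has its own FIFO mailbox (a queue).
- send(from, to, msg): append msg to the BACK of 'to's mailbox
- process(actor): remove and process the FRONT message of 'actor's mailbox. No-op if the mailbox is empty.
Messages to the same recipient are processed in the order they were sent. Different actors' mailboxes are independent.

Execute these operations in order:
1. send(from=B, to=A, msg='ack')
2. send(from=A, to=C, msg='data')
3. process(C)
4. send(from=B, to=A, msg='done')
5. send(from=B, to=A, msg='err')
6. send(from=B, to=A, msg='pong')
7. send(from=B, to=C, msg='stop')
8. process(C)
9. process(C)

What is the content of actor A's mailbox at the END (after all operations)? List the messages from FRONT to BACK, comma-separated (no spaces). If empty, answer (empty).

After 1 (send(from=B, to=A, msg='ack')): A:[ack] B:[] C:[]
After 2 (send(from=A, to=C, msg='data')): A:[ack] B:[] C:[data]
After 3 (process(C)): A:[ack] B:[] C:[]
After 4 (send(from=B, to=A, msg='done')): A:[ack,done] B:[] C:[]
After 5 (send(from=B, to=A, msg='err')): A:[ack,done,err] B:[] C:[]
After 6 (send(from=B, to=A, msg='pong')): A:[ack,done,err,pong] B:[] C:[]
After 7 (send(from=B, to=C, msg='stop')): A:[ack,done,err,pong] B:[] C:[stop]
After 8 (process(C)): A:[ack,done,err,pong] B:[] C:[]
After 9 (process(C)): A:[ack,done,err,pong] B:[] C:[]

Answer: ack,done,err,pong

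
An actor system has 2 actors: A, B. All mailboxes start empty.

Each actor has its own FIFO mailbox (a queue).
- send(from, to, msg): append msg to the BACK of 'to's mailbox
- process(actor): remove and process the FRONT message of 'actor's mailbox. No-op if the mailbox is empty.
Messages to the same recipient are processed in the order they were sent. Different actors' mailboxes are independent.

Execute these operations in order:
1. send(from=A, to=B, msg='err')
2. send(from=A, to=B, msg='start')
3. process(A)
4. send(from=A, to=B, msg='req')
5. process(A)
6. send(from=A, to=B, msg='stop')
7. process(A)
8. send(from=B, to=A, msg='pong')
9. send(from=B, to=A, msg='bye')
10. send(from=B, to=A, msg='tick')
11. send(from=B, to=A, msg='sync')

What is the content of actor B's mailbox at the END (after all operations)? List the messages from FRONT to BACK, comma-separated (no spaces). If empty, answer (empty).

After 1 (send(from=A, to=B, msg='err')): A:[] B:[err]
After 2 (send(from=A, to=B, msg='start')): A:[] B:[err,start]
After 3 (process(A)): A:[] B:[err,start]
After 4 (send(from=A, to=B, msg='req')): A:[] B:[err,start,req]
After 5 (process(A)): A:[] B:[err,start,req]
After 6 (send(from=A, to=B, msg='stop')): A:[] B:[err,start,req,stop]
After 7 (process(A)): A:[] B:[err,start,req,stop]
After 8 (send(from=B, to=A, msg='pong')): A:[pong] B:[err,start,req,stop]
After 9 (send(from=B, to=A, msg='bye')): A:[pong,bye] B:[err,start,req,stop]
After 10 (send(from=B, to=A, msg='tick')): A:[pong,bye,tick] B:[err,start,req,stop]
After 11 (send(from=B, to=A, msg='sync')): A:[pong,bye,tick,sync] B:[err,start,req,stop]

Answer: err,start,req,stop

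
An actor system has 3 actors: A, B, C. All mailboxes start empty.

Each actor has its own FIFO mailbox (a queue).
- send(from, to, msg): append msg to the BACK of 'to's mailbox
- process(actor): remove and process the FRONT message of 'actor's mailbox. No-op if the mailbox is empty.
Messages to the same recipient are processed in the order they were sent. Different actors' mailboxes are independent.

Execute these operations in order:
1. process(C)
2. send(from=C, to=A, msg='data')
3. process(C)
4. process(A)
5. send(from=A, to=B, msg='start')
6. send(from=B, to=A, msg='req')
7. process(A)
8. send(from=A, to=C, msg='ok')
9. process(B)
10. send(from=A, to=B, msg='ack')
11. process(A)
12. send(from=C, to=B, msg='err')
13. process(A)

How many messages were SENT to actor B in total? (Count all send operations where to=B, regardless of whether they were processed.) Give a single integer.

After 1 (process(C)): A:[] B:[] C:[]
After 2 (send(from=C, to=A, msg='data')): A:[data] B:[] C:[]
After 3 (process(C)): A:[data] B:[] C:[]
After 4 (process(A)): A:[] B:[] C:[]
After 5 (send(from=A, to=B, msg='start')): A:[] B:[start] C:[]
After 6 (send(from=B, to=A, msg='req')): A:[req] B:[start] C:[]
After 7 (process(A)): A:[] B:[start] C:[]
After 8 (send(from=A, to=C, msg='ok')): A:[] B:[start] C:[ok]
After 9 (process(B)): A:[] B:[] C:[ok]
After 10 (send(from=A, to=B, msg='ack')): A:[] B:[ack] C:[ok]
After 11 (process(A)): A:[] B:[ack] C:[ok]
After 12 (send(from=C, to=B, msg='err')): A:[] B:[ack,err] C:[ok]
After 13 (process(A)): A:[] B:[ack,err] C:[ok]

Answer: 3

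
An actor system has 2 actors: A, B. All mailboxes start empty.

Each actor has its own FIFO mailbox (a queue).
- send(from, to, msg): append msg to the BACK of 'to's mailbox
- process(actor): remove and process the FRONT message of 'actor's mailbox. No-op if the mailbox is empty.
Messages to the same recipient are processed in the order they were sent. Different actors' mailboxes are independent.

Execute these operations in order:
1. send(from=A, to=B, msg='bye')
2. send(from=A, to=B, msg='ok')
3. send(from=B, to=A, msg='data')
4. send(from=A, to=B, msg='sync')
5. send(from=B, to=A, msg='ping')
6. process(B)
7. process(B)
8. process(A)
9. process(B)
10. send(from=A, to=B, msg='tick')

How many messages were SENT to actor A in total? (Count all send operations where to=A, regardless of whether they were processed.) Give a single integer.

After 1 (send(from=A, to=B, msg='bye')): A:[] B:[bye]
After 2 (send(from=A, to=B, msg='ok')): A:[] B:[bye,ok]
After 3 (send(from=B, to=A, msg='data')): A:[data] B:[bye,ok]
After 4 (send(from=A, to=B, msg='sync')): A:[data] B:[bye,ok,sync]
After 5 (send(from=B, to=A, msg='ping')): A:[data,ping] B:[bye,ok,sync]
After 6 (process(B)): A:[data,ping] B:[ok,sync]
After 7 (process(B)): A:[data,ping] B:[sync]
After 8 (process(A)): A:[ping] B:[sync]
After 9 (process(B)): A:[ping] B:[]
After 10 (send(from=A, to=B, msg='tick')): A:[ping] B:[tick]

Answer: 2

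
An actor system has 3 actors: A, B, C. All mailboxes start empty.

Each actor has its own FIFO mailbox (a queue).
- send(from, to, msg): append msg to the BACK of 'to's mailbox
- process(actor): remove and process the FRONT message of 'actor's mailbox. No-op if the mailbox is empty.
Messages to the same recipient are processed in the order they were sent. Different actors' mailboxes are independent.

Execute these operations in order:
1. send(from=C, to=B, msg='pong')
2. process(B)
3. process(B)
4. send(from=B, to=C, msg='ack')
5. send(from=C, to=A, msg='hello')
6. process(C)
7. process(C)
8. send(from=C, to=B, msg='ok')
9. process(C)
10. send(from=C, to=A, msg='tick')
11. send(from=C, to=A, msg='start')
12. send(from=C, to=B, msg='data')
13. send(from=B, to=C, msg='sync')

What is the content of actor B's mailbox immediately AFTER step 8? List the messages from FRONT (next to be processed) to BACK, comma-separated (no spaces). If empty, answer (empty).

After 1 (send(from=C, to=B, msg='pong')): A:[] B:[pong] C:[]
After 2 (process(B)): A:[] B:[] C:[]
After 3 (process(B)): A:[] B:[] C:[]
After 4 (send(from=B, to=C, msg='ack')): A:[] B:[] C:[ack]
After 5 (send(from=C, to=A, msg='hello')): A:[hello] B:[] C:[ack]
After 6 (process(C)): A:[hello] B:[] C:[]
After 7 (process(C)): A:[hello] B:[] C:[]
After 8 (send(from=C, to=B, msg='ok')): A:[hello] B:[ok] C:[]

ok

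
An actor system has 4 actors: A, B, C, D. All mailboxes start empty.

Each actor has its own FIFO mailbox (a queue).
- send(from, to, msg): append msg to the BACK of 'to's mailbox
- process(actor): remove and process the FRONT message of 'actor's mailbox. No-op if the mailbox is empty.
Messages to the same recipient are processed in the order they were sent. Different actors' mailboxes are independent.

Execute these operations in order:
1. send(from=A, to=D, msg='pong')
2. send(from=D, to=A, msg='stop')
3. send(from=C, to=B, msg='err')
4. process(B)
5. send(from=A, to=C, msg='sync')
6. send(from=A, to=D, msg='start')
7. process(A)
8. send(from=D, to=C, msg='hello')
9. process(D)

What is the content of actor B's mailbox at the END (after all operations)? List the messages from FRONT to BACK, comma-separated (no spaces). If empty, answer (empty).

Answer: (empty)

Derivation:
After 1 (send(from=A, to=D, msg='pong')): A:[] B:[] C:[] D:[pong]
After 2 (send(from=D, to=A, msg='stop')): A:[stop] B:[] C:[] D:[pong]
After 3 (send(from=C, to=B, msg='err')): A:[stop] B:[err] C:[] D:[pong]
After 4 (process(B)): A:[stop] B:[] C:[] D:[pong]
After 5 (send(from=A, to=C, msg='sync')): A:[stop] B:[] C:[sync] D:[pong]
After 6 (send(from=A, to=D, msg='start')): A:[stop] B:[] C:[sync] D:[pong,start]
After 7 (process(A)): A:[] B:[] C:[sync] D:[pong,start]
After 8 (send(from=D, to=C, msg='hello')): A:[] B:[] C:[sync,hello] D:[pong,start]
After 9 (process(D)): A:[] B:[] C:[sync,hello] D:[start]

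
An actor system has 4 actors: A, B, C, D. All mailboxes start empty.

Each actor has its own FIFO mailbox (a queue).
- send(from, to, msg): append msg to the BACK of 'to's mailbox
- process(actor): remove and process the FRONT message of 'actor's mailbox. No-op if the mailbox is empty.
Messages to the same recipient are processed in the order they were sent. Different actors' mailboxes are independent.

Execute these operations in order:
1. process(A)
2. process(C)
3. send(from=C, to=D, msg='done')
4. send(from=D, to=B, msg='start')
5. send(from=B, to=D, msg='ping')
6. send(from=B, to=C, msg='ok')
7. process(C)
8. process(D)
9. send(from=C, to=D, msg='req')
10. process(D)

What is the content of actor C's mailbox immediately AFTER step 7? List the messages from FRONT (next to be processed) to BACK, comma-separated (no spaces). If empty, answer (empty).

After 1 (process(A)): A:[] B:[] C:[] D:[]
After 2 (process(C)): A:[] B:[] C:[] D:[]
After 3 (send(from=C, to=D, msg='done')): A:[] B:[] C:[] D:[done]
After 4 (send(from=D, to=B, msg='start')): A:[] B:[start] C:[] D:[done]
After 5 (send(from=B, to=D, msg='ping')): A:[] B:[start] C:[] D:[done,ping]
After 6 (send(from=B, to=C, msg='ok')): A:[] B:[start] C:[ok] D:[done,ping]
After 7 (process(C)): A:[] B:[start] C:[] D:[done,ping]

(empty)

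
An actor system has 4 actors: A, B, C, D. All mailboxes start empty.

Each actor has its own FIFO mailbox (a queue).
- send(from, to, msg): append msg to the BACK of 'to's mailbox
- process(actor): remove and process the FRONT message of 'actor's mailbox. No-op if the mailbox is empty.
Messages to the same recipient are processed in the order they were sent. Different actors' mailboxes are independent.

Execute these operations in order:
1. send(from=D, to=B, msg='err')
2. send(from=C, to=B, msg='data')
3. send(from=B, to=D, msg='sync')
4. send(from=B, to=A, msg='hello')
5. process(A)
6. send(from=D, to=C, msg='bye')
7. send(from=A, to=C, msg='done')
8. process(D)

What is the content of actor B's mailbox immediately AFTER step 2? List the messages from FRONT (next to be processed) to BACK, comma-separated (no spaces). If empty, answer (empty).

After 1 (send(from=D, to=B, msg='err')): A:[] B:[err] C:[] D:[]
After 2 (send(from=C, to=B, msg='data')): A:[] B:[err,data] C:[] D:[]

err,data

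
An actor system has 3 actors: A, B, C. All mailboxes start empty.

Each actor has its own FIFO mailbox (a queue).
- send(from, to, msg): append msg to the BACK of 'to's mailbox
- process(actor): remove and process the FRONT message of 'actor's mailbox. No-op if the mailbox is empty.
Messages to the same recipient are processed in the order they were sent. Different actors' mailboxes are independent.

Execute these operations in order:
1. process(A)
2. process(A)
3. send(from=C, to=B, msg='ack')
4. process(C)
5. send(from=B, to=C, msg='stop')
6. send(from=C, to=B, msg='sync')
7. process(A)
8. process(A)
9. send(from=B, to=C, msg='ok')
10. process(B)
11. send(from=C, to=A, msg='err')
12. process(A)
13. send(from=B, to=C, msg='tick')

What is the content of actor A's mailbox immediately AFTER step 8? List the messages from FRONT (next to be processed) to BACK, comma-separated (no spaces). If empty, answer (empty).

After 1 (process(A)): A:[] B:[] C:[]
After 2 (process(A)): A:[] B:[] C:[]
After 3 (send(from=C, to=B, msg='ack')): A:[] B:[ack] C:[]
After 4 (process(C)): A:[] B:[ack] C:[]
After 5 (send(from=B, to=C, msg='stop')): A:[] B:[ack] C:[stop]
After 6 (send(from=C, to=B, msg='sync')): A:[] B:[ack,sync] C:[stop]
After 7 (process(A)): A:[] B:[ack,sync] C:[stop]
After 8 (process(A)): A:[] B:[ack,sync] C:[stop]

(empty)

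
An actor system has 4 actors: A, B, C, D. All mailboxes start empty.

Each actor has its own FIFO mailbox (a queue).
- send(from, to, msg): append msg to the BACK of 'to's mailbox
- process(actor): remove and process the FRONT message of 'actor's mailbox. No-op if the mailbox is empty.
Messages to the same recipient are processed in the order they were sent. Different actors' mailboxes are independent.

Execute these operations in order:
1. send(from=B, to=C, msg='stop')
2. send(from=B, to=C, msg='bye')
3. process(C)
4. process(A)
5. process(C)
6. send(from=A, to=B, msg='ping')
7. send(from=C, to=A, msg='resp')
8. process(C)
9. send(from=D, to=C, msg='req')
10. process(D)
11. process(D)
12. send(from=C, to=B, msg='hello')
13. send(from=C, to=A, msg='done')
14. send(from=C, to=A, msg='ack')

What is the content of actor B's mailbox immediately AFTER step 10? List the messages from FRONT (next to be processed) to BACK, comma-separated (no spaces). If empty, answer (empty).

After 1 (send(from=B, to=C, msg='stop')): A:[] B:[] C:[stop] D:[]
After 2 (send(from=B, to=C, msg='bye')): A:[] B:[] C:[stop,bye] D:[]
After 3 (process(C)): A:[] B:[] C:[bye] D:[]
After 4 (process(A)): A:[] B:[] C:[bye] D:[]
After 5 (process(C)): A:[] B:[] C:[] D:[]
After 6 (send(from=A, to=B, msg='ping')): A:[] B:[ping] C:[] D:[]
After 7 (send(from=C, to=A, msg='resp')): A:[resp] B:[ping] C:[] D:[]
After 8 (process(C)): A:[resp] B:[ping] C:[] D:[]
After 9 (send(from=D, to=C, msg='req')): A:[resp] B:[ping] C:[req] D:[]
After 10 (process(D)): A:[resp] B:[ping] C:[req] D:[]

ping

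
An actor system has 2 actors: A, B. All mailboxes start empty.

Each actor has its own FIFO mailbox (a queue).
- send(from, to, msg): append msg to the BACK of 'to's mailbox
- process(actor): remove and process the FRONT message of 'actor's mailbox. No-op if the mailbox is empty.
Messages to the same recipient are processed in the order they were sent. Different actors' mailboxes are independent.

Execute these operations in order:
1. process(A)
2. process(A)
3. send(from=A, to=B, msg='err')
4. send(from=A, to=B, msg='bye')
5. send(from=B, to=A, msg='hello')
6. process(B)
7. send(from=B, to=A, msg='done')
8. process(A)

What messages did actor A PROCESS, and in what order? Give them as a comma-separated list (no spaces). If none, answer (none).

After 1 (process(A)): A:[] B:[]
After 2 (process(A)): A:[] B:[]
After 3 (send(from=A, to=B, msg='err')): A:[] B:[err]
After 4 (send(from=A, to=B, msg='bye')): A:[] B:[err,bye]
After 5 (send(from=B, to=A, msg='hello')): A:[hello] B:[err,bye]
After 6 (process(B)): A:[hello] B:[bye]
After 7 (send(from=B, to=A, msg='done')): A:[hello,done] B:[bye]
After 8 (process(A)): A:[done] B:[bye]

Answer: hello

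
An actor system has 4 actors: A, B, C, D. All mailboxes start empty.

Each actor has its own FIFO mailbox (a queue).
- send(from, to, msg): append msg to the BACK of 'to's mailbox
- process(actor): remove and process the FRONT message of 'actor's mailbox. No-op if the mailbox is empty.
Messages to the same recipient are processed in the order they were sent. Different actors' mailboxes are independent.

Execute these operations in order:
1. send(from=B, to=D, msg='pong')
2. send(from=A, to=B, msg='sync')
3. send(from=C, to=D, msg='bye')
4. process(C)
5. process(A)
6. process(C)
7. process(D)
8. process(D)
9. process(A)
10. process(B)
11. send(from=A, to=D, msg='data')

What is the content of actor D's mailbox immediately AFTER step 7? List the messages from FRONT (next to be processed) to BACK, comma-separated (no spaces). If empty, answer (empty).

After 1 (send(from=B, to=D, msg='pong')): A:[] B:[] C:[] D:[pong]
After 2 (send(from=A, to=B, msg='sync')): A:[] B:[sync] C:[] D:[pong]
After 3 (send(from=C, to=D, msg='bye')): A:[] B:[sync] C:[] D:[pong,bye]
After 4 (process(C)): A:[] B:[sync] C:[] D:[pong,bye]
After 5 (process(A)): A:[] B:[sync] C:[] D:[pong,bye]
After 6 (process(C)): A:[] B:[sync] C:[] D:[pong,bye]
After 7 (process(D)): A:[] B:[sync] C:[] D:[bye]

bye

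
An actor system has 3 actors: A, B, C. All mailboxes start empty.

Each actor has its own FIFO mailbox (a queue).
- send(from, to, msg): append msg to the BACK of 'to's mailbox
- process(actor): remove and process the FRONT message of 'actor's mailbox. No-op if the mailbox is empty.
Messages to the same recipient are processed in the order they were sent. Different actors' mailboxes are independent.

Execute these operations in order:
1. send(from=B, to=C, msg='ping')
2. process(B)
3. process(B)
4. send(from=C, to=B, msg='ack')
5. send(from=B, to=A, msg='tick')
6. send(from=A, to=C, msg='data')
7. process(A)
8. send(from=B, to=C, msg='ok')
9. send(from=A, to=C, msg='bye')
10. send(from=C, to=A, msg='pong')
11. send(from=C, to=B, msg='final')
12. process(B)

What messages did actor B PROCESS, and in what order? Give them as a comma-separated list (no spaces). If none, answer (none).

Answer: ack

Derivation:
After 1 (send(from=B, to=C, msg='ping')): A:[] B:[] C:[ping]
After 2 (process(B)): A:[] B:[] C:[ping]
After 3 (process(B)): A:[] B:[] C:[ping]
After 4 (send(from=C, to=B, msg='ack')): A:[] B:[ack] C:[ping]
After 5 (send(from=B, to=A, msg='tick')): A:[tick] B:[ack] C:[ping]
After 6 (send(from=A, to=C, msg='data')): A:[tick] B:[ack] C:[ping,data]
After 7 (process(A)): A:[] B:[ack] C:[ping,data]
After 8 (send(from=B, to=C, msg='ok')): A:[] B:[ack] C:[ping,data,ok]
After 9 (send(from=A, to=C, msg='bye')): A:[] B:[ack] C:[ping,data,ok,bye]
After 10 (send(from=C, to=A, msg='pong')): A:[pong] B:[ack] C:[ping,data,ok,bye]
After 11 (send(from=C, to=B, msg='final')): A:[pong] B:[ack,final] C:[ping,data,ok,bye]
After 12 (process(B)): A:[pong] B:[final] C:[ping,data,ok,bye]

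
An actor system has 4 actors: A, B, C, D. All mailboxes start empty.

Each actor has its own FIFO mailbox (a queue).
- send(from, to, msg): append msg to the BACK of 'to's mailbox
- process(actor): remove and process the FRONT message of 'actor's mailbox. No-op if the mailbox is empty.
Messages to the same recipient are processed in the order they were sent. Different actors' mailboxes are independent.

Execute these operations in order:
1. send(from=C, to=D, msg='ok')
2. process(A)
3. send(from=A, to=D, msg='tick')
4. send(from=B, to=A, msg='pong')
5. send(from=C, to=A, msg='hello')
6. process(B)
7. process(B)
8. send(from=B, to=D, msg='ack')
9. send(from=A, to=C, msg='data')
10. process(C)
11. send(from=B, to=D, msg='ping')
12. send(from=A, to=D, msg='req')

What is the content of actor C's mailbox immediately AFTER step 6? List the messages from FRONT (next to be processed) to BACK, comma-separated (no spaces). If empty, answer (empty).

After 1 (send(from=C, to=D, msg='ok')): A:[] B:[] C:[] D:[ok]
After 2 (process(A)): A:[] B:[] C:[] D:[ok]
After 3 (send(from=A, to=D, msg='tick')): A:[] B:[] C:[] D:[ok,tick]
After 4 (send(from=B, to=A, msg='pong')): A:[pong] B:[] C:[] D:[ok,tick]
After 5 (send(from=C, to=A, msg='hello')): A:[pong,hello] B:[] C:[] D:[ok,tick]
After 6 (process(B)): A:[pong,hello] B:[] C:[] D:[ok,tick]

(empty)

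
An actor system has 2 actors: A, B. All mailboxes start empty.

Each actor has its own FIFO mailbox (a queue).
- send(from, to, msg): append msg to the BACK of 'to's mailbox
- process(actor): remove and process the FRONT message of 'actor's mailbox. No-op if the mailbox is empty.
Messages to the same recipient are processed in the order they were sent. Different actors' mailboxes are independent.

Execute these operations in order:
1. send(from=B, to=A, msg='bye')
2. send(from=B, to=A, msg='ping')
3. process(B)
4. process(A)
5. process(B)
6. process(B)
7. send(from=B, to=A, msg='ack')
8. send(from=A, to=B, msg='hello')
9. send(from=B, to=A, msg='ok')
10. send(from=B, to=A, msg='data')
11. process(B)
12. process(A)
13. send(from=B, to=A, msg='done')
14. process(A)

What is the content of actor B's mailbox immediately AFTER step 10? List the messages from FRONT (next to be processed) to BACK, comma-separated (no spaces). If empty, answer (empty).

After 1 (send(from=B, to=A, msg='bye')): A:[bye] B:[]
After 2 (send(from=B, to=A, msg='ping')): A:[bye,ping] B:[]
After 3 (process(B)): A:[bye,ping] B:[]
After 4 (process(A)): A:[ping] B:[]
After 5 (process(B)): A:[ping] B:[]
After 6 (process(B)): A:[ping] B:[]
After 7 (send(from=B, to=A, msg='ack')): A:[ping,ack] B:[]
After 8 (send(from=A, to=B, msg='hello')): A:[ping,ack] B:[hello]
After 9 (send(from=B, to=A, msg='ok')): A:[ping,ack,ok] B:[hello]
After 10 (send(from=B, to=A, msg='data')): A:[ping,ack,ok,data] B:[hello]

hello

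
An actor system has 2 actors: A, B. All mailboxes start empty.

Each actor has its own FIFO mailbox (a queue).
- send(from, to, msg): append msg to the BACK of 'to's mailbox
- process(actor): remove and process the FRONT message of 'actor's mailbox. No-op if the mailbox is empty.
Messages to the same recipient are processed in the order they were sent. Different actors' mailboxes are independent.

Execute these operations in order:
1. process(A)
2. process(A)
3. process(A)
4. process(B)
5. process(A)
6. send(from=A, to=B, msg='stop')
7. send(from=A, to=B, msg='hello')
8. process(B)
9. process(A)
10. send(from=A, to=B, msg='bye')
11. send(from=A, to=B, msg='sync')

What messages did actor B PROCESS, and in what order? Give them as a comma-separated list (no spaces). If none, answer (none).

After 1 (process(A)): A:[] B:[]
After 2 (process(A)): A:[] B:[]
After 3 (process(A)): A:[] B:[]
After 4 (process(B)): A:[] B:[]
After 5 (process(A)): A:[] B:[]
After 6 (send(from=A, to=B, msg='stop')): A:[] B:[stop]
After 7 (send(from=A, to=B, msg='hello')): A:[] B:[stop,hello]
After 8 (process(B)): A:[] B:[hello]
After 9 (process(A)): A:[] B:[hello]
After 10 (send(from=A, to=B, msg='bye')): A:[] B:[hello,bye]
After 11 (send(from=A, to=B, msg='sync')): A:[] B:[hello,bye,sync]

Answer: stop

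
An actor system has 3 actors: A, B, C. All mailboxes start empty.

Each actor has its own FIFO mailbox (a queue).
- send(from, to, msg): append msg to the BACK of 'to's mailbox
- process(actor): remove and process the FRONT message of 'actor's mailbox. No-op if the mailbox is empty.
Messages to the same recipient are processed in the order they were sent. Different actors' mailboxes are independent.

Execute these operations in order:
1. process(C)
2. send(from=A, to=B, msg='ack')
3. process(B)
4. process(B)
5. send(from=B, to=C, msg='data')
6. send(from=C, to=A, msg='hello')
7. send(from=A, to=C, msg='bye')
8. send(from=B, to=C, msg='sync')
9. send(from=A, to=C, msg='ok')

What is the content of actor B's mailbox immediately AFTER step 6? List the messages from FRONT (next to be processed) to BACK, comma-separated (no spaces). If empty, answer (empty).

After 1 (process(C)): A:[] B:[] C:[]
After 2 (send(from=A, to=B, msg='ack')): A:[] B:[ack] C:[]
After 3 (process(B)): A:[] B:[] C:[]
After 4 (process(B)): A:[] B:[] C:[]
After 5 (send(from=B, to=C, msg='data')): A:[] B:[] C:[data]
After 6 (send(from=C, to=A, msg='hello')): A:[hello] B:[] C:[data]

(empty)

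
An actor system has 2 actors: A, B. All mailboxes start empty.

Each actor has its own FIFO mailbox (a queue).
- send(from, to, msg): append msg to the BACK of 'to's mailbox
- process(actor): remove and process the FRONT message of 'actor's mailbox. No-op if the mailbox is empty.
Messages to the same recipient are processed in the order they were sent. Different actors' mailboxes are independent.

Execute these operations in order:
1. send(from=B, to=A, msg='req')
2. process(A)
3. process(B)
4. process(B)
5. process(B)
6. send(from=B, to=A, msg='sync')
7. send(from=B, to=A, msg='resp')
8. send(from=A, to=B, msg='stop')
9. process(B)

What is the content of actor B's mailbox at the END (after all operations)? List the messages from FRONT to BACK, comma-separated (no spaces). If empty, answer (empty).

After 1 (send(from=B, to=A, msg='req')): A:[req] B:[]
After 2 (process(A)): A:[] B:[]
After 3 (process(B)): A:[] B:[]
After 4 (process(B)): A:[] B:[]
After 5 (process(B)): A:[] B:[]
After 6 (send(from=B, to=A, msg='sync')): A:[sync] B:[]
After 7 (send(from=B, to=A, msg='resp')): A:[sync,resp] B:[]
After 8 (send(from=A, to=B, msg='stop')): A:[sync,resp] B:[stop]
After 9 (process(B)): A:[sync,resp] B:[]

Answer: (empty)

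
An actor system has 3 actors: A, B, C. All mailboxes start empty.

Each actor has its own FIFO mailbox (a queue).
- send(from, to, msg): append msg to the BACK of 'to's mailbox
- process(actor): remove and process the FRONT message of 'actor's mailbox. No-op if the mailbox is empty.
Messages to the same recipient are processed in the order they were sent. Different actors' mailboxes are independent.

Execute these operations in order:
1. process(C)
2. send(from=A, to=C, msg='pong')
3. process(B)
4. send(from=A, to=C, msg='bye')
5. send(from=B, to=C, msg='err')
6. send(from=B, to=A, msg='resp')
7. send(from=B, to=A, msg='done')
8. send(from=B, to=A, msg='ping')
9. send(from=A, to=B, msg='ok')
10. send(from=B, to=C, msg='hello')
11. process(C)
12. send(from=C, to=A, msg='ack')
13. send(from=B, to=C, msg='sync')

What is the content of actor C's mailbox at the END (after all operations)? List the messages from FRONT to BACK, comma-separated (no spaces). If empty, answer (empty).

Answer: bye,err,hello,sync

Derivation:
After 1 (process(C)): A:[] B:[] C:[]
After 2 (send(from=A, to=C, msg='pong')): A:[] B:[] C:[pong]
After 3 (process(B)): A:[] B:[] C:[pong]
After 4 (send(from=A, to=C, msg='bye')): A:[] B:[] C:[pong,bye]
After 5 (send(from=B, to=C, msg='err')): A:[] B:[] C:[pong,bye,err]
After 6 (send(from=B, to=A, msg='resp')): A:[resp] B:[] C:[pong,bye,err]
After 7 (send(from=B, to=A, msg='done')): A:[resp,done] B:[] C:[pong,bye,err]
After 8 (send(from=B, to=A, msg='ping')): A:[resp,done,ping] B:[] C:[pong,bye,err]
After 9 (send(from=A, to=B, msg='ok')): A:[resp,done,ping] B:[ok] C:[pong,bye,err]
After 10 (send(from=B, to=C, msg='hello')): A:[resp,done,ping] B:[ok] C:[pong,bye,err,hello]
After 11 (process(C)): A:[resp,done,ping] B:[ok] C:[bye,err,hello]
After 12 (send(from=C, to=A, msg='ack')): A:[resp,done,ping,ack] B:[ok] C:[bye,err,hello]
After 13 (send(from=B, to=C, msg='sync')): A:[resp,done,ping,ack] B:[ok] C:[bye,err,hello,sync]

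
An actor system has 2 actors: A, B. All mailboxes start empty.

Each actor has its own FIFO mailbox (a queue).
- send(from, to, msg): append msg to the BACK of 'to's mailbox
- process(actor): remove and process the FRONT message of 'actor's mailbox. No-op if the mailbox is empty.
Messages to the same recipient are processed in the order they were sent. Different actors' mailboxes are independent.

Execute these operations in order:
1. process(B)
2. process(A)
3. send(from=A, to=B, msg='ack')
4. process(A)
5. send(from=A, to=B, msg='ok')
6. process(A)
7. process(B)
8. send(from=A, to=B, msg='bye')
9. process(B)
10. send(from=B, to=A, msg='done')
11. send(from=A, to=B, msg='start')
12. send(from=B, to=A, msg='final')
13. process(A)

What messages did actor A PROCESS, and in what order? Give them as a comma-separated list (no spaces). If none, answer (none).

After 1 (process(B)): A:[] B:[]
After 2 (process(A)): A:[] B:[]
After 3 (send(from=A, to=B, msg='ack')): A:[] B:[ack]
After 4 (process(A)): A:[] B:[ack]
After 5 (send(from=A, to=B, msg='ok')): A:[] B:[ack,ok]
After 6 (process(A)): A:[] B:[ack,ok]
After 7 (process(B)): A:[] B:[ok]
After 8 (send(from=A, to=B, msg='bye')): A:[] B:[ok,bye]
After 9 (process(B)): A:[] B:[bye]
After 10 (send(from=B, to=A, msg='done')): A:[done] B:[bye]
After 11 (send(from=A, to=B, msg='start')): A:[done] B:[bye,start]
After 12 (send(from=B, to=A, msg='final')): A:[done,final] B:[bye,start]
After 13 (process(A)): A:[final] B:[bye,start]

Answer: done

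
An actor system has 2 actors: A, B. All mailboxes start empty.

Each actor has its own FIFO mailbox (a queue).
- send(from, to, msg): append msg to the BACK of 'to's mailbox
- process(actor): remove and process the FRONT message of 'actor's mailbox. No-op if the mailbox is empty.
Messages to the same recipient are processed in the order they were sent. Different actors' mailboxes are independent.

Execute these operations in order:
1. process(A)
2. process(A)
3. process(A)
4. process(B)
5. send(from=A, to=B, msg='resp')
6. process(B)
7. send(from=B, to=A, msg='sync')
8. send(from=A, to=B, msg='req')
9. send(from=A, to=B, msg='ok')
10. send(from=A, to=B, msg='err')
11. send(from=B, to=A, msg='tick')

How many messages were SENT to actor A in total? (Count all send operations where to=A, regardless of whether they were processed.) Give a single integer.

After 1 (process(A)): A:[] B:[]
After 2 (process(A)): A:[] B:[]
After 3 (process(A)): A:[] B:[]
After 4 (process(B)): A:[] B:[]
After 5 (send(from=A, to=B, msg='resp')): A:[] B:[resp]
After 6 (process(B)): A:[] B:[]
After 7 (send(from=B, to=A, msg='sync')): A:[sync] B:[]
After 8 (send(from=A, to=B, msg='req')): A:[sync] B:[req]
After 9 (send(from=A, to=B, msg='ok')): A:[sync] B:[req,ok]
After 10 (send(from=A, to=B, msg='err')): A:[sync] B:[req,ok,err]
After 11 (send(from=B, to=A, msg='tick')): A:[sync,tick] B:[req,ok,err]

Answer: 2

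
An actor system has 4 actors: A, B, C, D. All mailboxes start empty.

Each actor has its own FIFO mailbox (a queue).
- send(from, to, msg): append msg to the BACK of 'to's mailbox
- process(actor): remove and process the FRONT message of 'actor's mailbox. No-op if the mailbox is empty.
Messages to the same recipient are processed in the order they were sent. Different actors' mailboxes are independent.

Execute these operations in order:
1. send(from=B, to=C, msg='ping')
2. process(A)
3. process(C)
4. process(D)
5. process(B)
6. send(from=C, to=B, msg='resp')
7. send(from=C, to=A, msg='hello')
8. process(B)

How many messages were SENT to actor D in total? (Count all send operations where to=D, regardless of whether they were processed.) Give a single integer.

Answer: 0

Derivation:
After 1 (send(from=B, to=C, msg='ping')): A:[] B:[] C:[ping] D:[]
After 2 (process(A)): A:[] B:[] C:[ping] D:[]
After 3 (process(C)): A:[] B:[] C:[] D:[]
After 4 (process(D)): A:[] B:[] C:[] D:[]
After 5 (process(B)): A:[] B:[] C:[] D:[]
After 6 (send(from=C, to=B, msg='resp')): A:[] B:[resp] C:[] D:[]
After 7 (send(from=C, to=A, msg='hello')): A:[hello] B:[resp] C:[] D:[]
After 8 (process(B)): A:[hello] B:[] C:[] D:[]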